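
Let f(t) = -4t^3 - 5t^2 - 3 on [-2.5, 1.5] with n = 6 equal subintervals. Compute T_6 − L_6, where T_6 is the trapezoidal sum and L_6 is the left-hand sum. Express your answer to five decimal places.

T_6 ≈ -9.3703704.
L_6 ≈ 9.2962963.
T_6 − L_6 ≈ -18.66667.

-18.66667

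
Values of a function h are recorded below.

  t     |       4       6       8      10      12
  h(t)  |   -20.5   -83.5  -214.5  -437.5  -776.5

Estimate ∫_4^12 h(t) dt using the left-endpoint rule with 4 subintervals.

-1512

Δt = 2.
Sum = 2·[(-20.5) + (-83.5) + (-214.5) + (-437.5)] = -1512.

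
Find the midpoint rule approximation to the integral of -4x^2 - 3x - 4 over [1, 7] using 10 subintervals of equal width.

Δx = (7 − 1)/10 = 0.6.
Midpoints: 1.3, 1.9, 2.5, 3.1, 3.7, 4.3, 4.9, 5.5, 6.1, 6.7.
f(1.3) = -14.66, f(1.9) = -24.14, f(2.5) = -36.5, f(3.1) = -51.74, f(3.7) = -69.86, f(4.3) = -90.86, f(4.9) = -114.74, f(5.5) = -141.5, f(6.1) = -171.14, f(6.7) = -203.66.
Sum = Δx · [f(1.3) + f(1.9) + f(2.5) + ...].
Sum = -551.28.

-551.28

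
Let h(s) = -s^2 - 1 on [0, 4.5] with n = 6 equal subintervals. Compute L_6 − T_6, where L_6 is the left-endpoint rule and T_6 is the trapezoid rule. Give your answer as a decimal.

L_6 = -27.703125.
T_6 = -35.296875.
L_6 − T_6 = 7.59375.

7.59375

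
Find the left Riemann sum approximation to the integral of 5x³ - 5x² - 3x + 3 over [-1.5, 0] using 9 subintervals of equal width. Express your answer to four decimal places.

-6.1597

Δx = (0 − (-1.5))/9 = 1/6.
Left endpoints: -1.5, -4/3, -7/6, -1, -5/6, -2/3, -0.5, -1/3, -1/6.
f(-1.5) = -20.625, f(-4/3) = -371/27, f(-7/6) = -1781/216, f(-1) = -4, f(-5/6) = -187/216, f(-2/3) = 35/27, f(-0.5) = 2.625, f(-1/3) = 88/27, f(-1/6) = 721/216.
Sum = Δx · [f(-1.5) + f(-4/3) + f(-7/6) + ...].
Sum ≈ -6.1597.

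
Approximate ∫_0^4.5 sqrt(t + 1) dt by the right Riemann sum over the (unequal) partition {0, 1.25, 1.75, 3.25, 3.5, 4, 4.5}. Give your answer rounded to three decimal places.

Subinterval widths: 1.25, 0.5, 1.5, 0.25, 0.5, 0.5.
Right endpoints: 1.25, 1.75, 3.25, 3.5, 4, 4.5.
f(1.25) ≈ 1.500, f(1.75) ≈ 1.658, f(3.25) ≈ 2.062, f(3.5) ≈ 2.121, f(4) ≈ 2.236, f(4.5) ≈ 2.345.
Sum = Σ Δt_i · f(t_i).
Sum ≈ 8.617.

8.617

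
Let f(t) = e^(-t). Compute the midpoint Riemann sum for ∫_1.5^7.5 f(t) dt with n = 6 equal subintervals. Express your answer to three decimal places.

0.214

Δt = (7.5 − 1.5)/6 = 1.
Midpoints: 2, 3, 4, 5, 6, 7.
f(2) ≈ 0.135, f(3) ≈ 0.050, f(4) ≈ 0.018, f(5) ≈ 0.007, f(6) ≈ 0.002, f(7) ≈ 0.001.
Sum = Δt · [f(2) + f(3) + f(4) + ...].
Sum ≈ 0.214.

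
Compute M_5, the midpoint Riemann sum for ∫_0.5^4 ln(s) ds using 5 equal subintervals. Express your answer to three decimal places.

2.424

Δs = (4 − 0.5)/5 = 0.7.
Midpoints: 0.85, 1.55, 2.25, 2.95, 3.65.
f(0.85) ≈ -0.163, f(1.55) ≈ 0.438, f(2.25) ≈ 0.811, f(2.95) ≈ 1.082, f(3.65) ≈ 1.295.
Sum = Δs · [f(0.85) + f(1.55) + f(2.25) + f(2.95) + f(3.65)].
Sum ≈ 2.424.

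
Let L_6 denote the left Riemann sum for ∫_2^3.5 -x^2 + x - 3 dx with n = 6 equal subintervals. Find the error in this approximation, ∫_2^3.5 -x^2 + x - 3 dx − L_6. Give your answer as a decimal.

Exact integral: ∫_2^3.5 f(x) dx = -12.
L_6 = -11.171875.
Error = -12 − (-11.171875) = -0.828125.

-0.828125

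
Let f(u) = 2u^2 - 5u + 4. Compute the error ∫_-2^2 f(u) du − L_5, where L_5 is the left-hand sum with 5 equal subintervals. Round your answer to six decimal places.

Exact integral: ∫_-2^2 f(u) du ≈ 26.66666667.
L_5 = 35.52.
Error ≈ 26.66666667 − 35.52 ≈ -8.853333.

-8.853333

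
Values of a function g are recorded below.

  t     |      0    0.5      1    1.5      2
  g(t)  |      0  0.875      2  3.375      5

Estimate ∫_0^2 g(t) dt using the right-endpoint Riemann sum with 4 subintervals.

5.625

Δt = 0.5.
Sum = 0.5·[0.875 + 2 + 3.375 + 5] = 5.625.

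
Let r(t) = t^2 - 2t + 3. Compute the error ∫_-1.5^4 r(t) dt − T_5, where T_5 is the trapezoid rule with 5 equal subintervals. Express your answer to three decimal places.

Exact integral: ∫_-1.5^4 r(t) dt ≈ 25.20833.
T_5 = 26.3175.
Error ≈ 25.20833 − 26.3175 ≈ -1.109.

-1.109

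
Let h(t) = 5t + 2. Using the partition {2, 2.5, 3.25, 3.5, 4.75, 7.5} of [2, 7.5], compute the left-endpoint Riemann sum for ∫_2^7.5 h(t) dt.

116.625

Subinterval widths: 0.5, 0.75, 0.25, 1.25, 2.75.
Left endpoints: 2, 2.5, 3.25, 3.5, 4.75.
h(2) = 12, h(2.5) = 14.5, h(3.25) = 18.25, h(3.5) = 19.5, h(4.75) = 25.75.
Sum = Σ Δt_i · h(t_i).
Sum = 116.625.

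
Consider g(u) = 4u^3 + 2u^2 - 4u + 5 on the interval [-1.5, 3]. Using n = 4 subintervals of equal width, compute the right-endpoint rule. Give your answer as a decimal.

Δu = (3 − (-1.5))/4 = 1.125.
Right endpoints: -0.375, 0.75, 1.875, 3.
g(-0.375) = 6.5703125, g(0.75) = 4.8125, g(1.875) = 30.8984375, g(3) = 119.
Sum = Δu · [g(-0.375) + g(0.75) + g(1.875) + g(3)].
Sum = 181.44140625.

181.44140625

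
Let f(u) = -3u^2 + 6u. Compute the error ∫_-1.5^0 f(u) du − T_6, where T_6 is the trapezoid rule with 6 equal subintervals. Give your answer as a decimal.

Exact integral: ∫_-1.5^0 f(u) du = -10.125.
T_6 = -10.171875.
Error = -10.125 − (-10.171875) = 0.046875.

0.046875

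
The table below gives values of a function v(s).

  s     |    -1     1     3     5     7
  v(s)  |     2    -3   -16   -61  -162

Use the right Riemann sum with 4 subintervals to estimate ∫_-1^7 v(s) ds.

-484

Δs = 2.
Sum = 2·[(-3) + (-16) + (-61) + (-162)] = -484.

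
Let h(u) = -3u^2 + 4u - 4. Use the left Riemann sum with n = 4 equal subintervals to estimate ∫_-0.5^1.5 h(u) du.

Δu = (1.5 − (-0.5))/4 = 0.5.
Left endpoints: -0.5, 0, 0.5, 1.
h(-0.5) = -6.75, h(0) = -4, h(0.5) = -2.75, h(1) = -3.
Sum = Δu · [h(-0.5) + h(0) + h(0.5) + h(1)].
Sum = -8.25.

-8.25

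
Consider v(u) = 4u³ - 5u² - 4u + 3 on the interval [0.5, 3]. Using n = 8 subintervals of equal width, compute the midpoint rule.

Δu = (3 − 0.5)/8 = 0.3125.
Midpoints: 0.65625, 0.96875, 1.28125, 1.59375, 1.90625, 2.21875, 2.53125, 2.84375.
v(0.65625) = -5307/8192, v(0.96875) = -15817/8192, v(1.28125) = -15727/8192, v(1.59375) = 963/8192, v(1.90625) = 40253/8192, v(2.21875) = 108143/8192, v(2.53125) = 210633/8192, v(2.84375) = 353723/8192.
Sum = Δu · [v(0.65625) + v(0.96875) + v(1.28125) + ...].
Sum = 25.8203125.

25.8203125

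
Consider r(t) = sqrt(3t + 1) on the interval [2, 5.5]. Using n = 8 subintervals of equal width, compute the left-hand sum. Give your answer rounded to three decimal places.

Δt = (5.5 − 2)/8 = 0.4375.
Left endpoints: 2, 2.4375, 2.875, 3.3125, 3.75, 4.1875, 4.625, 5.0625.
r(2) ≈ 2.646, r(2.4375) ≈ 2.883, r(2.875) ≈ 3.102, r(3.3125) ≈ 3.307, r(3.75) ≈ 3.500, r(4.1875) ≈ 3.683, r(4.625) ≈ 3.857, r(5.0625) ≈ 4.023.
Sum = Δt · [r(2) + r(2.4375) + r(2.875) + ...].
Sum ≈ 11.813.

11.813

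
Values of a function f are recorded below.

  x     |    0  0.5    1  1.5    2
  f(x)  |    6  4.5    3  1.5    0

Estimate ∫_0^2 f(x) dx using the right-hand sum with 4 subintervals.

Δx = 0.5.
Sum = 0.5·[4.5 + 3 + 1.5 + 0] = 4.5.

4.5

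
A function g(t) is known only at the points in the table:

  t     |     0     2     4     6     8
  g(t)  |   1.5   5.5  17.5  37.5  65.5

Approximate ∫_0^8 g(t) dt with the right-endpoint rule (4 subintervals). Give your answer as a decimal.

252

Δt = 2.
Sum = 2·[5.5 + 17.5 + 37.5 + 65.5] = 252.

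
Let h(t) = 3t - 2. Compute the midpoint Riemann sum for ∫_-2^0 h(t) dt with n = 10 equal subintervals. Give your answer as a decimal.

Δt = (0 − (-2))/10 = 0.2.
Midpoints: -1.9, -1.7, -1.5, -1.3, -1.1, -0.9, -0.7, -0.5, -0.3, -0.1.
h(-1.9) = -7.7, h(-1.7) = -7.1, h(-1.5) = -6.5, h(-1.3) = -5.9, h(-1.1) = -5.3, h(-0.9) = -4.7, h(-0.7) = -4.1, h(-0.5) = -3.5, h(-0.3) = -2.9, h(-0.1) = -2.3.
Sum = Δt · [h(-1.9) + h(-1.7) + h(-1.5) + ...].
Sum = -10.

-10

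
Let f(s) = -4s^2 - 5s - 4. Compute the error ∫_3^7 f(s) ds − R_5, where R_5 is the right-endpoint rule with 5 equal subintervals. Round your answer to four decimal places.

73.7067

Exact integral: ∫_3^7 f(s) ds ≈ -537.333333.
R_5 = -611.04.
Error ≈ -537.333333 − (-611.04) ≈ 73.7067.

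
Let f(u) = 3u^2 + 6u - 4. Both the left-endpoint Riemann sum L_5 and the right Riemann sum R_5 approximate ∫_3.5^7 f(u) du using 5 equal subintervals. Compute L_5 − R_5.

-91.875

L_5 = 351.295.
R_5 = 443.17.
L_5 − R_5 = -91.875.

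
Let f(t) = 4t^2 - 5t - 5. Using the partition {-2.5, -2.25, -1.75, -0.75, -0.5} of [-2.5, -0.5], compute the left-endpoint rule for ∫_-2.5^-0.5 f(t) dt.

37.625

Subinterval widths: 0.25, 0.5, 1, 0.25.
Left endpoints: -2.5, -2.25, -1.75, -0.75.
f(-2.5) = 32.5, f(-2.25) = 26.5, f(-1.75) = 16, f(-0.75) = 1.
Sum = Σ Δt_i · f(t_i).
Sum = 37.625.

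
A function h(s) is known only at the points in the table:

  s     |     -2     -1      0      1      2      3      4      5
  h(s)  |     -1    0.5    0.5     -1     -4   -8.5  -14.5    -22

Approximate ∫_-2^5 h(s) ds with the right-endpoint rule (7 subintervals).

-49

Δs = 1.
Sum = 1·[0.5 + 0.5 + (-1) + (-4) + (-8.5) + (-14.5) + (-22)] = -49.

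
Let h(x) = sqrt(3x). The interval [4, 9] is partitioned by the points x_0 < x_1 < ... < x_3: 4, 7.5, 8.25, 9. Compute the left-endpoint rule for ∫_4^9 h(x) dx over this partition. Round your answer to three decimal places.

19.413

Subinterval widths: 3.5, 0.75, 0.75.
Left endpoints: 4, 7.5, 8.25.
h(4) ≈ 3.464, h(7.5) ≈ 4.743, h(8.25) ≈ 4.975.
Sum = Σ Δx_i · h(x_i).
Sum ≈ 19.413.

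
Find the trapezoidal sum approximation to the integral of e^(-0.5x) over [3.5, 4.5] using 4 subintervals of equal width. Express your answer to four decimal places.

0.1369

Δx = (4.5 − 3.5)/4 = 0.25.
f(3.5) ≈ 0.1738, f(3.75) ≈ 0.1534, f(4) ≈ 0.1353, f(4.25) ≈ 0.1194, f(4.5) ≈ 0.1054.
T_4 = (Δx/2)·[f(x_0) + 2f(x_1) + 2f(x_2) + 2f(x_3) + f(x_4)].
Sum ≈ 0.1369.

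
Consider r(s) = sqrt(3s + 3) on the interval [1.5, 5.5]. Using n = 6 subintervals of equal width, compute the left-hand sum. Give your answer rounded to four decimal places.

14.0043

Δs = (5.5 − 1.5)/6 = 2/3.
Left endpoints: 1.5, 13/6, 17/6, 3.5, 25/6, 29/6.
r(1.5) ≈ 2.7386, r(13/6) ≈ 3.0822, r(17/6) ≈ 3.3912, r(3.5) ≈ 3.6742, r(25/6) ≈ 3.9370, r(29/6) ≈ 4.1833.
Sum = Δs · [r(1.5) + r(13/6) + r(17/6) + ...].
Sum ≈ 14.0043.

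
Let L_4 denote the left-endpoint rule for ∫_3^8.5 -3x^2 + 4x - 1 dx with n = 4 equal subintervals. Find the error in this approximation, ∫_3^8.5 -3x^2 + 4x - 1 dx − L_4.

-110.12890625

Exact integral: ∫_3^8.5 f(x) dx = -466.125.
L_4 = -355.99609375.
Error = -466.125 − (-355.99609375) = -110.12890625.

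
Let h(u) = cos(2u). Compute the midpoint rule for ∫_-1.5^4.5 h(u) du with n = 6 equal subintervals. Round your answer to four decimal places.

0.3287

Δu = (4.5 − (-1.5))/6 = 1.
Midpoints: -1, 0, 1, 2, 3, 4.
h(-1) ≈ -0.4161, h(0) ≈ 1.0000, h(1) ≈ -0.4161, h(2) ≈ -0.6536, h(3) ≈ 0.9602, h(4) ≈ -0.1455.
Sum = Δu · [h(-1) + h(0) + h(1) + ...].
Sum ≈ 0.3287.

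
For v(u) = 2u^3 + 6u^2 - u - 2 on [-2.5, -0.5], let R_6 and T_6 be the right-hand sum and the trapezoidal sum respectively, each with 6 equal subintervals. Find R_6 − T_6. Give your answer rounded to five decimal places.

R_6 ≈ 9.2222222.
T_6 ≈ 10.3888889.
R_6 − T_6 ≈ -1.16667.

-1.16667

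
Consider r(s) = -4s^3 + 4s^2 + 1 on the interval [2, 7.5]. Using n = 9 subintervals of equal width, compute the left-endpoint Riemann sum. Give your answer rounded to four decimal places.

-2166.8868

Δs = (7.5 − 2)/9 = 11/18.
Left endpoints: 2, 47/18, 29/9, 23/6, 40/9, 91/18, 17/3, 113/18, 62/9.
r(2) = -15, r(47/18) = -62603/1458, r(29/9) = -66551/729, r(23/6) = -8939/54, r(40/9) = -197671/729, r(91/18) = -603055/1458, r(17/3) = -16157/27, r(113/18) = -1211597/1458, r(62/9) = -814199/729.
Sum = Δs · [r(2) + r(47/18) + r(29/9) + ...].
Sum ≈ -2166.8868.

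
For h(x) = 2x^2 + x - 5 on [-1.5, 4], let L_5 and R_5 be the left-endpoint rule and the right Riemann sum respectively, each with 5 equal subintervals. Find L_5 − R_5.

L_5 = 8.36.
R_5 = 44.66.
L_5 − R_5 = -36.3.

-36.3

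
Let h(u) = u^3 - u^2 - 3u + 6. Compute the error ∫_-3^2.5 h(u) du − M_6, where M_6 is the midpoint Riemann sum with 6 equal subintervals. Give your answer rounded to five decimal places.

Exact integral: ∫_-3^2.5 h(u) du ≈ 12.4322917.
M_6 ≈ 13.1062645.
Error ≈ 12.4322917 − 13.1062645 ≈ -0.67397.

-0.67397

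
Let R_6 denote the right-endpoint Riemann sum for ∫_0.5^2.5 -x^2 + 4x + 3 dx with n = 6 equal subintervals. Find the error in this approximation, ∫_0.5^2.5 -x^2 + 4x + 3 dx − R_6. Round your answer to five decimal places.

Exact integral: ∫_0.5^2.5 f(x) dx ≈ 12.8333333.
R_6 ≈ 13.1296296.
Error ≈ 12.8333333 − 13.1296296 ≈ -0.29630.

-0.29630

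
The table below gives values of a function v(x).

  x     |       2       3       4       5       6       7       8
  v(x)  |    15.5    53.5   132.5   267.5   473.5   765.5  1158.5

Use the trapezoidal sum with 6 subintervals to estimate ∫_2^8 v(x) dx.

2279.5

Δx = 1.
T_6 = (1/2)·[15.5 + 2·53.5 + 2·132.5 + 2·267.5 + 2·473.5 + 2·765.5 + 1158.5] = 2279.5.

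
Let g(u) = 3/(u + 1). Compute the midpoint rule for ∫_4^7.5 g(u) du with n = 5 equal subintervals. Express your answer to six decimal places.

Δu = (7.5 − 4)/5 = 0.7.
Midpoints: 4.35, 5.05, 5.75, 6.45, 7.15.
g(4.35) = 60/107, g(5.05) = 60/121, g(5.75) = 4/9, g(6.45) = 60/149, g(7.15) = 60/163.
Sum = Δu · [g(4.35) + g(5.05) + g(5.75) + g(6.45) + g(7.15)].
Sum ≈ 1.590290.

1.590290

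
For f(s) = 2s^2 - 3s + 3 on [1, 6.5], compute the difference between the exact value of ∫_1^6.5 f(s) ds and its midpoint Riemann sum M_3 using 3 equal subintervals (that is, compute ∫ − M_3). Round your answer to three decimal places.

Exact integral: ∫_1^6.5 f(s) ds ≈ 137.04167.
M_3 ≈ 133.96065.
Error ≈ 137.04167 − 133.96065 ≈ 3.081.

3.081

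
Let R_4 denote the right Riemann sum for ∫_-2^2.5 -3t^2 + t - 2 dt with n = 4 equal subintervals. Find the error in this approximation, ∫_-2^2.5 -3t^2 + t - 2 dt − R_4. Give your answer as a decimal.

Exact integral: ∫_-2^2.5 f(t) dt = -31.5.
R_4 = -35.61328125.
Error = -31.5 − (-35.61328125) = 4.11328125.

4.11328125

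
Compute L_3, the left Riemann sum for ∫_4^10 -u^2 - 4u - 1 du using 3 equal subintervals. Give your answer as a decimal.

Δu = (10 − 4)/3 = 2.
Left endpoints: 4, 6, 8.
f(4) = -33, f(6) = -61, f(8) = -97.
Sum = Δu · [f(4) + f(6) + f(8)].
Sum = -382.

-382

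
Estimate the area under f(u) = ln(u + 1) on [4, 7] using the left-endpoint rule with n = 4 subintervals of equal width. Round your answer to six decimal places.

Δu = (7 − 4)/4 = 0.75.
Left endpoints: 4, 4.75, 5.5, 6.25.
f(4) ≈ 1.609438, f(4.75) ≈ 1.749200, f(5.5) ≈ 1.871802, f(6.25) ≈ 1.981001.
Sum = Δu · [f(4) + f(4.75) + f(5.5) + f(6.25)].
Sum ≈ 5.408581.

5.408581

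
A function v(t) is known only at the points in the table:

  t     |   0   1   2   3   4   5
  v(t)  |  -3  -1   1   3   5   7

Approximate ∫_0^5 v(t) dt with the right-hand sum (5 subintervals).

15

Δt = 1.
Sum = 1·[(-1) + 1 + 3 + 5 + 7] = 15.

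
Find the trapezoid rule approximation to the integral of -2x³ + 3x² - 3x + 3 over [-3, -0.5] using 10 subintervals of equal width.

Δx = (-0.5 − (-3))/10 = 0.25.
f(-3) = 93, f(-2.75) = 75.53125, f(-2.5) = 60.5, f(-2.25) = 47.71875, f(-2) = 37, f(-1.75) = 28.15625, f(-1.5) = 21, f(-1.25) = 15.34375, f(-1) = 11, f(-0.75) = 7.78125, f(-0.5) = 5.5.
T_10 = (Δx/2)·[f(x_0) + 2f(x_1) + ... + 2f(x_{9}) + f(x_10)].
Sum = 88.3203125.

88.3203125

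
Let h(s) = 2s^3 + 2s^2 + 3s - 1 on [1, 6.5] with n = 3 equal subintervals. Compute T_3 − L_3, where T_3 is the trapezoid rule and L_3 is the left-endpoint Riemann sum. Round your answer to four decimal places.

592.3958

T_3 ≈ 1206.307870.
L_3 ≈ 613.912037.
T_3 − L_3 ≈ 592.3958.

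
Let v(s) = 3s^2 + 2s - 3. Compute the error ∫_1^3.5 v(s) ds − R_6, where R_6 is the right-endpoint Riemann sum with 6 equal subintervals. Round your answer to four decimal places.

Exact integral: ∫_1^3.5 v(s) ds = 45.625.
R_6 ≈ 53.914931.
Error ≈ 45.625 − 53.914931 ≈ -8.2899.

-8.2899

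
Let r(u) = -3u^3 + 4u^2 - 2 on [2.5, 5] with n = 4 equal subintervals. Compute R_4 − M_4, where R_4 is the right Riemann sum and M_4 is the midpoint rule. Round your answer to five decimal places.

R_4 ≈ -382.5634766.
M_4 ≈ -296.1987305.
R_4 − M_4 ≈ -86.36475.

-86.36475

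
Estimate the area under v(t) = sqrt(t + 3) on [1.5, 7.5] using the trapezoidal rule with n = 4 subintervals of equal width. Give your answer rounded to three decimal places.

Δt = (7.5 − 1.5)/4 = 1.5.
v(1.5) ≈ 2.121, v(3) ≈ 2.449, v(4.5) ≈ 2.739, v(6) ≈ 3.000, v(7.5) ≈ 3.240.
T_4 = (Δt/2)·[v(t_0) + 2v(t_1) + 2v(t_2) + 2v(t_3) + v(t_4)].
Sum ≈ 16.303.

16.303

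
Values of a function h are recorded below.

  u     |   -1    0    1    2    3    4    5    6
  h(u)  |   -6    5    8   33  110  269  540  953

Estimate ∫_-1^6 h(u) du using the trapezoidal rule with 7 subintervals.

Δu = 1.
T_7 = (1/2)·[(-6) + 2·5 + 2·8 + 2·33 + 2·110 + 2·269 + 2·540 + 953] = 1438.5.

1438.5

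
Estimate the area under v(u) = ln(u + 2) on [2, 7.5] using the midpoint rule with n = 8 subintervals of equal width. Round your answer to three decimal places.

10.345

Δu = (7.5 − 2)/8 = 0.6875.
Midpoints: 2.34375, 3.03125, 3.71875, 4.40625, 5.09375, 5.78125, 6.46875, 7.15625.
v(2.34375) ≈ 1.469, v(3.03125) ≈ 1.616, v(3.71875) ≈ 1.744, v(4.40625) ≈ 1.857, v(5.09375) ≈ 1.959, v(5.78125) ≈ 2.052, v(6.46875) ≈ 2.136, v(7.15625) ≈ 2.214.
Sum = Δu · [v(2.34375) + v(3.03125) + v(3.71875) + ...].
Sum ≈ 10.345.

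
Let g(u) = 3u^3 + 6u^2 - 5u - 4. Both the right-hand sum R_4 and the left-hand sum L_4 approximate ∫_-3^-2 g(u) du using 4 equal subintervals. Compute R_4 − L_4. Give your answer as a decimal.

R_4 = 0.328125.
L_4 = -5.171875.
R_4 − L_4 = 5.5.

5.5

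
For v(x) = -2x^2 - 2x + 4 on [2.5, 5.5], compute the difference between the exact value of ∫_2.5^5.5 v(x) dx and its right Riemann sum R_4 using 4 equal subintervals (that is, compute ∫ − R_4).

20.8125

Exact integral: ∫_2.5^5.5 v(x) dx = -112.5.
R_4 = -133.3125.
Error = -112.5 − (-133.3125) = 20.8125.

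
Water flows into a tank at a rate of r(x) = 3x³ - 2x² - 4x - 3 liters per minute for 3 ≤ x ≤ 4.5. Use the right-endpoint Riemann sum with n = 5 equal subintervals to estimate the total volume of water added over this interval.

202.3425

Δx = (4.5 − 3)/5 = 0.3.
Right endpoints: 3.3, 3.6, 3.9, 4.2, 4.5.
r(3.3) = 69.831, r(3.6) = 96.648, r(3.9) = 128.937, r(4.2) = 167.184, r(4.5) = 211.875.
Sum = Δx · [r(3.3) + r(3.6) + r(3.9) + r(4.2) + r(4.5)].
Sum = 202.3425.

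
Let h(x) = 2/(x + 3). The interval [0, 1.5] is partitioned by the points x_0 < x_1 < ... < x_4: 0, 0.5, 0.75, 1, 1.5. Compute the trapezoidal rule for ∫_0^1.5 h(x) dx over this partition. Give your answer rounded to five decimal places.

0.81290

Subinterval widths: 0.5, 0.25, 0.25, 0.5.
h(0) = 2/3, h(0.5) = 4/7, h(0.75) = 8/15, h(1) = 0.5, h(1.5) = 4/9.
On each subinterval the trapezoid contributes (Δx_i/2)·[h(x_{i-1}) + h(x_i)].
Sum ≈ 0.81290.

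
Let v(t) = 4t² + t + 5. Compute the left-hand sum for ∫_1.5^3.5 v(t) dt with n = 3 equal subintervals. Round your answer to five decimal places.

54.25926

Δt = (3.5 − 1.5)/3 = 2/3.
Left endpoints: 1.5, 13/6, 17/6.
v(1.5) = 15.5, v(13/6) = 467/18, v(17/6) = 719/18.
Sum = Δt · [v(1.5) + v(13/6) + v(17/6)].
Sum ≈ 54.25926.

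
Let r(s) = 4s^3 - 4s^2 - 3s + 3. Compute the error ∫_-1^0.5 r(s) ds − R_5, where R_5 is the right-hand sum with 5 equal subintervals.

-0.2925

Exact integral: ∫_-1^0.5 r(s) ds = 3.1875.
R_5 = 3.48.
Error = 3.1875 − 3.48 = -0.2925.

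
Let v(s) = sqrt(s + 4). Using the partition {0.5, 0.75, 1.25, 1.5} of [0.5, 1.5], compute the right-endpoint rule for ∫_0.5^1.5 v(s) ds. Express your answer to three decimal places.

2.277

Subinterval widths: 0.25, 0.5, 0.25.
Right endpoints: 0.75, 1.25, 1.5.
v(0.75) ≈ 2.179, v(1.25) ≈ 2.291, v(1.5) ≈ 2.345.
Sum = Σ Δs_i · v(s_i).
Sum ≈ 2.277.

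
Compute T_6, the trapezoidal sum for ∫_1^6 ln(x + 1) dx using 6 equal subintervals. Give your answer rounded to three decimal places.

7.215

Δx = (6 − 1)/6 = 5/6.
f(1) ≈ 0.693, f(11/6) ≈ 1.041, f(8/3) ≈ 1.299, f(3.5) ≈ 1.504, f(13/3) ≈ 1.674, f(31/6) ≈ 1.819, f(6) ≈ 1.946.
T_6 = (Δx/2)·[f(x_0) + 2f(x_1) + ... + 2f(x_{5}) + f(x_6)].
Sum ≈ 7.215.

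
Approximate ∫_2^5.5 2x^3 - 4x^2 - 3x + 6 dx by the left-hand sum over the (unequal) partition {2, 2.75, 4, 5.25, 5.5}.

126.21875

Subinterval widths: 0.75, 1.25, 1.25, 0.25.
Left endpoints: 2, 2.75, 4, 5.25.
f(2) = 0, f(2.75) = 9.09375, f(4) = 58, f(5.25) = 169.40625.
Sum = Σ Δx_i · f(x_i).
Sum = 126.21875.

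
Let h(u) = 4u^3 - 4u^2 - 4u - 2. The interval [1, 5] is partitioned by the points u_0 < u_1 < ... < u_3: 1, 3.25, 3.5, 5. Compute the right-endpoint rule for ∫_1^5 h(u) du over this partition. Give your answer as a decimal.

773.765625

Subinterval widths: 2.25, 0.25, 1.5.
Right endpoints: 3.25, 3.5, 5.
h(3.25) = 80.0625, h(3.5) = 106.5, h(5) = 378.
Sum = Σ Δu_i · h(u_i).
Sum = 773.765625.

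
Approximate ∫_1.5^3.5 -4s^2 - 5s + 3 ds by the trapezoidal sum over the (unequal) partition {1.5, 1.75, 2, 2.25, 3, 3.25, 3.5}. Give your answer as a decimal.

Subinterval widths: 0.25, 0.25, 0.25, 0.75, 0.25, 0.25.
f(1.5) = -13.5, f(1.75) = -18, f(2) = -23, f(2.25) = -28.5, f(3) = -48, f(3.25) = -55.5, f(3.5) = -63.5.
On each subinterval the trapezoid contributes (Δs_i/2)·[f(s_{i-1}) + f(s_i)].
Sum = -72.

-72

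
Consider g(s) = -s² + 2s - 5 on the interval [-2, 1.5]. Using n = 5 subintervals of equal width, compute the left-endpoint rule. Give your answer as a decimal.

-26.39

Δs = (1.5 − (-2))/5 = 0.7.
Left endpoints: -2, -1.3, -0.6, 0.1, 0.8.
g(-2) = -13, g(-1.3) = -9.29, g(-0.6) = -6.56, g(0.1) = -4.81, g(0.8) = -4.04.
Sum = Δs · [g(-2) + g(-1.3) + g(-0.6) + g(0.1) + g(0.8)].
Sum = -26.39.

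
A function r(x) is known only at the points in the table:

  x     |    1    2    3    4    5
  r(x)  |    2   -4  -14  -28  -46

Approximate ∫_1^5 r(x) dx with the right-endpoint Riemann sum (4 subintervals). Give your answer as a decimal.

-92

Δx = 1.
Sum = 1·[(-4) + (-14) + (-28) + (-46)] = -92.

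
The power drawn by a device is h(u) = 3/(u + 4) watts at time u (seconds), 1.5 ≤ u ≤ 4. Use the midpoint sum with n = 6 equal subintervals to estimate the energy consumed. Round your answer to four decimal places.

Δu = (4 − 1.5)/6 = 5/12.
Midpoints: 41/24, 2.125, 61/24, 71/24, 3.375, 91/24.
h(41/24) = 72/137, h(2.125) = 24/49, h(61/24) = 72/157, h(71/24) = 72/167, h(3.375) = 24/59, h(91/24) = 72/187.
Sum = Δu · [h(41/24) + h(2.125) + h(61/24) + ...].
Sum ≈ 1.1237.

1.1237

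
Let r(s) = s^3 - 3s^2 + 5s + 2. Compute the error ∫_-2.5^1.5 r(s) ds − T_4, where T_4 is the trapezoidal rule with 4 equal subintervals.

Exact integral: ∫_-2.5^1.5 r(s) ds = -29.5.
T_4 = -32.5.
Error = -29.5 − (-32.5) = 3.

3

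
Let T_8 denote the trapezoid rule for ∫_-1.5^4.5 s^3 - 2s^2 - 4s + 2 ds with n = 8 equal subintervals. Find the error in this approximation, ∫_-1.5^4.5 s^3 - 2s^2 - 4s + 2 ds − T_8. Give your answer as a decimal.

-1.40625

Exact integral: ∫_-1.5^4.5 f(s) ds = 14.25.
T_8 = 15.65625.
Error = 14.25 − 15.65625 = -1.40625.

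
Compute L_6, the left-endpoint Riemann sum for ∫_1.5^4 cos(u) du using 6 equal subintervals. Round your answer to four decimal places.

-1.5779

Δu = (4 − 1.5)/6 = 5/12.
Left endpoints: 1.5, 23/12, 7/3, 2.75, 19/6, 43/12.
f(1.5) ≈ 0.0707, f(23/12) ≈ -0.3390, f(7/3) ≈ -0.6908, f(2.75) ≈ -0.9243, f(19/6) ≈ -0.9997, f(43/12) ≈ -0.9040.
Sum = Δu · [f(1.5) + f(23/12) + f(7/3) + ...].
Sum ≈ -1.5779.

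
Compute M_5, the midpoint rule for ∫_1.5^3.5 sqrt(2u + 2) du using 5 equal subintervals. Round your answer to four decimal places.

Δu = (3.5 − 1.5)/5 = 0.4.
Midpoints: 1.7, 2.1, 2.5, 2.9, 3.3.
f(1.7) ≈ 2.3238, f(2.1) ≈ 2.4900, f(2.5) ≈ 2.6458, f(2.9) ≈ 2.7928, f(3.3) ≈ 2.9326.
Sum = Δu · [f(1.7) + f(2.1) + f(2.5) + f(2.9) + f(3.3)].
Sum ≈ 5.2740.

5.2740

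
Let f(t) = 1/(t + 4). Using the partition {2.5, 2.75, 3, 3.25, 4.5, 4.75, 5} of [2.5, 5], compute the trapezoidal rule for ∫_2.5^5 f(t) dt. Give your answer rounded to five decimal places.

0.32613

Subinterval widths: 0.25, 0.25, 0.25, 1.25, 0.25, 0.25.
f(2.5) = 2/13, f(2.75) = 4/27, f(3) = 1/7, f(3.25) = 4/29, f(4.5) = 2/17, f(4.75) = 4/35, f(5) = 1/9.
On each subinterval the trapezoid contributes (Δt_i/2)·[f(t_{i-1}) + f(t_i)].
Sum ≈ 0.32613.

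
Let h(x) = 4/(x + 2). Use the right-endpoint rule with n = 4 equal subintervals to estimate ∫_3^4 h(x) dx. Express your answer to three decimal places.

0.713

Δx = (4 − 3)/4 = 0.25.
Right endpoints: 3.25, 3.5, 3.75, 4.
h(3.25) = 16/21, h(3.5) = 8/11, h(3.75) = 16/23, h(4) = 2/3.
Sum = Δx · [h(3.25) + h(3.5) + h(3.75) + h(4)].
Sum ≈ 0.713.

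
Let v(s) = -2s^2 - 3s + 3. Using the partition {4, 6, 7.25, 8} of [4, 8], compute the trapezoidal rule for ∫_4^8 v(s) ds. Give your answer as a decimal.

Subinterval widths: 2, 1.25, 0.75.
v(4) = -41, v(6) = -87, v(7.25) = -123.875, v(8) = -149.
On each subinterval the trapezoid contributes (Δs_i/2)·[v(s_{i-1}) + v(s_i)].
Sum = -362.125.

-362.125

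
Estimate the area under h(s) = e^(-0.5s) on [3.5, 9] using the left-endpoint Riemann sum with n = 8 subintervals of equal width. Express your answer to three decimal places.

Δs = (9 − 3.5)/8 = 0.6875.
Left endpoints: 3.5, 4.1875, 4.875, 5.5625, 6.25, 6.9375, 7.625, 8.3125.
h(3.5) ≈ 0.174, h(4.1875) ≈ 0.123, h(4.875) ≈ 0.087, h(5.5625) ≈ 0.062, h(6.25) ≈ 0.044, h(6.9375) ≈ 0.031, h(7.625) ≈ 0.022, h(8.3125) ≈ 0.016.
Sum = Δs · [h(3.5) + h(4.1875) + h(4.875) + ...].
Sum ≈ 0.384.

0.384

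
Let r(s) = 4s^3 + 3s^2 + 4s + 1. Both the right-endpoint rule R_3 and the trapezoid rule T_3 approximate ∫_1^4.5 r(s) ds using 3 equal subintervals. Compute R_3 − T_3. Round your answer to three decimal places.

252.146

R_3 ≈ 821.91667.
T_3 ≈ 569.77083.
R_3 − T_3 ≈ 252.146.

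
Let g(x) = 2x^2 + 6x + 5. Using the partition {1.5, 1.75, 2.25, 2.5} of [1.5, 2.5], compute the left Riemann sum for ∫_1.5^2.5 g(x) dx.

Subinterval widths: 0.25, 0.5, 0.25.
Left endpoints: 1.5, 1.75, 2.25.
g(1.5) = 18.5, g(1.75) = 21.625, g(2.25) = 28.625.
Sum = Σ Δx_i · g(x_i).
Sum = 22.59375.

22.59375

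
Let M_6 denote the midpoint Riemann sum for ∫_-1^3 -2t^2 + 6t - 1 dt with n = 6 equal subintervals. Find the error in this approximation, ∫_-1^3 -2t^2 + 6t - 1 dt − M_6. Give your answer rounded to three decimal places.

-0.296

Exact integral: ∫_-1^3 f(t) dt ≈ 1.33333.
M_6 ≈ 1.62963.
Error ≈ 1.33333 − 1.62963 ≈ -0.296.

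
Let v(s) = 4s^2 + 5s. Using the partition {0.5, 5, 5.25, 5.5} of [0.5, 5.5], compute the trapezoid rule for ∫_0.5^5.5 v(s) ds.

357.4375

Subinterval widths: 4.5, 0.25, 0.25.
v(0.5) = 3.5, v(5) = 125, v(5.25) = 136.5, v(5.5) = 148.5.
On each subinterval the trapezoid contributes (Δs_i/2)·[v(s_{i-1}) + v(s_i)].
Sum = 357.4375.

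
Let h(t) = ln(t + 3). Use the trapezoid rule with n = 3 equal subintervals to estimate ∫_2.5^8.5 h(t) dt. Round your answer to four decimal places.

12.6795

Δt = (8.5 − 2.5)/3 = 2.
h(2.5) ≈ 1.7047, h(4.5) ≈ 2.0149, h(6.5) ≈ 2.2513, h(8.5) ≈ 2.4423.
T_3 = (Δt/2)·[h(t_0) + 2h(t_1) + 2h(t_2) + h(t_3)].
Sum ≈ 12.6795.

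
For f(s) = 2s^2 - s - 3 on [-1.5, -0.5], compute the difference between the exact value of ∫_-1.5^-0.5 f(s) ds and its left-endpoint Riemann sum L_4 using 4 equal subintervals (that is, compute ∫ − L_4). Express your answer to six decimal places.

Exact integral: ∫_-1.5^-0.5 f(s) ds ≈ 0.16666667.
L_4 = 0.8125.
Error ≈ 0.16666667 − 0.8125 ≈ -0.645833.

-0.645833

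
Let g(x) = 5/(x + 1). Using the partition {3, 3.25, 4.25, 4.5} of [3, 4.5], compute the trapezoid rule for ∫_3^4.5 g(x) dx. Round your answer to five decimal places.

1.60042

Subinterval widths: 0.25, 1, 0.25.
g(3) = 1.25, g(3.25) = 20/17, g(4.25) = 20/21, g(4.5) = 10/11.
On each subinterval the trapezoid contributes (Δx_i/2)·[g(x_{i-1}) + g(x_i)].
Sum ≈ 1.60042.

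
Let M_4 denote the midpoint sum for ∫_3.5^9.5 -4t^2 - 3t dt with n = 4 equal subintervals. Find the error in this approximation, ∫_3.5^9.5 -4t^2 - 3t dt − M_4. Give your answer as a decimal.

Exact integral: ∫_3.5^9.5 f(t) dt = -1203.
M_4 = -1198.5.
Error = -1203 − (-1198.5) = -4.5.

-4.5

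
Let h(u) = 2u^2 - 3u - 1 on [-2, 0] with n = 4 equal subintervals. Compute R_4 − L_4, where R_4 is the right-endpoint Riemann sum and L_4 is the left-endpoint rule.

-7

R_4 = 6.
L_4 = 13.
R_4 − L_4 = -7.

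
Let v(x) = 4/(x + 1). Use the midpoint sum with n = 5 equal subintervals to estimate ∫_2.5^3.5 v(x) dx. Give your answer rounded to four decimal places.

Δx = (3.5 − 2.5)/5 = 0.2.
Midpoints: 2.6, 2.8, 3, 3.2, 3.4.
v(2.6) = 10/9, v(2.8) = 20/19, v(3) = 1, v(3.2) = 20/21, v(3.4) = 10/11.
Sum = Δx · [v(2.6) + v(2.8) + v(3) + v(3.2) + v(3.4)].
Sum ≈ 1.0050.

1.0050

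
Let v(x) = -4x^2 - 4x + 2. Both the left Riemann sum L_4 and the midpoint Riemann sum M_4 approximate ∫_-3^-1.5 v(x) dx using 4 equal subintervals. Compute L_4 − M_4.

-4.1484375

L_4 = -19.078125.
M_4 = -14.9296875.
L_4 − M_4 = -4.1484375.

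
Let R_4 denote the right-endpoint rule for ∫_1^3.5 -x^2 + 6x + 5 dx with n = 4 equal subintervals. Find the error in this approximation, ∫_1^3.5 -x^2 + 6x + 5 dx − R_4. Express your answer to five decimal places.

Exact integral: ∫_1^3.5 f(x) dx ≈ 32.2916667.
R_4 = 33.30078125.
Error ≈ 32.2916667 − 33.30078125 ≈ -1.00911.

-1.00911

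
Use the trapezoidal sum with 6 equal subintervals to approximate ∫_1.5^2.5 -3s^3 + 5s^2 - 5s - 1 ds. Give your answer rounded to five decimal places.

Δs = (2.5 − 1.5)/6 = 1/6.
f(1.5) = -7.375, f(5/3) = -28/3, f(11/6) = -853/72, f(2) = -15, f(13/6) = -18.875, f(7/3) = -212/9, f(2.5) = -29.125.
T_6 = (Δs/2)·[f(s_0) + 2f(s_1) + ... + 2f(s_{5}) + f(s_6)].
Sum ≈ -16.14352.

-16.14352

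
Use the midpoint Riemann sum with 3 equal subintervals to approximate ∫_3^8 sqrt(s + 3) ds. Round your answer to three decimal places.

14.530

Δs = (8 − 3)/3 = 5/3.
Midpoints: 23/6, 5.5, 43/6.
f(23/6) ≈ 2.614, f(5.5) ≈ 2.915, f(43/6) ≈ 3.189.
Sum = Δs · [f(23/6) + f(5.5) + f(43/6)].
Sum ≈ 14.530.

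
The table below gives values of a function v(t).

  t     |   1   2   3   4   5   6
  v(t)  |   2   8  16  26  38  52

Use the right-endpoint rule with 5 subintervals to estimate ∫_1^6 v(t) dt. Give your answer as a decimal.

140

Δt = 1.
Sum = 1·[8 + 16 + 26 + 38 + 52] = 140.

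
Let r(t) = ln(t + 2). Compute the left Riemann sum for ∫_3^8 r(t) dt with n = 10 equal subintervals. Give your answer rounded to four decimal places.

Δt = (8 − 3)/10 = 0.5.
Left endpoints: 3, 3.5, 4, 4.5, 5, 5.5, 6, 6.5, 7, 7.5.
r(3) ≈ 1.6094, r(3.5) ≈ 1.7047, r(4) ≈ 1.7918, r(4.5) ≈ 1.8718, r(5) ≈ 1.9459, r(5.5) ≈ 2.0149, r(6) ≈ 2.0794, r(6.5) ≈ 2.1401, r(7) ≈ 2.1972, r(7.5) ≈ 2.2513.
Sum = Δt · [r(3) + r(3.5) + r(4) + ...].
Sum ≈ 9.8033.

9.8033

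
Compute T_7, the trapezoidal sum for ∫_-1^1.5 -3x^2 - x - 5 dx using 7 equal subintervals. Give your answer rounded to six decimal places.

-17.659439

Δx = (1.5 − (-1))/7 = 5/14.
f(-1) = -7, f(-9/14) = -1097/196, f(-2/7) = -243/49, f(1/14) = -997/196, f(3/7) = -293/49, f(11/14) = -1497/196, f(8/7) = -493/49, f(1.5) = -13.25.
T_7 = (Δx/2)·[f(x_0) + 2f(x_1) + ... + 2f(x_{6}) + f(x_7)].
Sum ≈ -17.659439.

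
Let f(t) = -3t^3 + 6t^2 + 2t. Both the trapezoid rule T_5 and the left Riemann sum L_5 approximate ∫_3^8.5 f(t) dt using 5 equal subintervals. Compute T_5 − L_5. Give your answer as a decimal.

T_5 = -2667.54125.
L_5 = -1913.56.
T_5 − L_5 = -753.98125.

-753.98125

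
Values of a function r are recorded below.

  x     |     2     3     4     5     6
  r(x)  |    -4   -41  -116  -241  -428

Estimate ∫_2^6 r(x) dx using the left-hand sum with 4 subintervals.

-402

Δx = 1.
Sum = 1·[(-4) + (-41) + (-116) + (-241)] = -402.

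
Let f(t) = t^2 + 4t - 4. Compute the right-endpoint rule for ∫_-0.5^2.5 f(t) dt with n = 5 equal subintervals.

Δt = (2.5 − (-0.5))/5 = 0.6.
Right endpoints: 0.1, 0.7, 1.3, 1.9, 2.5.
f(0.1) = -3.59, f(0.7) = -0.71, f(1.3) = 2.89, f(1.9) = 7.21, f(2.5) = 12.25.
Sum = Δt · [f(0.1) + f(0.7) + f(1.3) + f(1.9) + f(2.5)].
Sum = 10.83.

10.83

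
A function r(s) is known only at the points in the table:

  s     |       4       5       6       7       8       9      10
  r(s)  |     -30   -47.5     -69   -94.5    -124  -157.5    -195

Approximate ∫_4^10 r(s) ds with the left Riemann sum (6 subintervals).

Δs = 1.
Sum = 1·[(-30) + (-47.5) + (-69) + (-94.5) + (-124) + (-157.5)] = -522.5.

-522.5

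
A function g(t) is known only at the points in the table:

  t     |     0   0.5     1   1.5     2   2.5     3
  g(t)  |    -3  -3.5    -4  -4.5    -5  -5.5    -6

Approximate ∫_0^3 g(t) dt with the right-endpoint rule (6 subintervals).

Δt = 0.5.
Sum = 0.5·[(-3.5) + (-4) + (-4.5) + (-5) + (-5.5) + (-6)] = -14.25.

-14.25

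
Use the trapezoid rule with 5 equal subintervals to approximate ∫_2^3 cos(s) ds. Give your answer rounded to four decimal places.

-0.7656

Δs = (3 − 2)/5 = 0.2.
f(2) ≈ -0.4161, f(2.2) ≈ -0.5885, f(2.4) ≈ -0.7374, f(2.6) ≈ -0.8569, f(2.8) ≈ -0.9422, f(3) ≈ -0.9900.
T_5 = (Δs/2)·[f(s_0) + 2f(s_1) + ... + 2f(s_{4}) + f(s_5)].
Sum ≈ -0.7656.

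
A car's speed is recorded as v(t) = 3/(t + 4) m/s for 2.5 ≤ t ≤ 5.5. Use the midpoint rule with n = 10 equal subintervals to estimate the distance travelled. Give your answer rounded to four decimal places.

1.1383

Δt = (5.5 − 2.5)/10 = 0.3.
Midpoints: 2.65, 2.95, 3.25, 3.55, 3.85, 4.15, 4.45, 4.75, 5.05, 5.35.
v(2.65) = 60/133, v(2.95) = 60/139, v(3.25) = 12/29, v(3.55) = 60/151, v(3.85) = 60/157, v(4.15) = 60/163, v(4.45) = 60/169, v(4.75) = 12/35, v(5.05) = 60/181, v(5.35) = 60/187.
Sum = Δt · [v(2.65) + v(2.95) + v(3.25) + ...].
Sum ≈ 1.1383.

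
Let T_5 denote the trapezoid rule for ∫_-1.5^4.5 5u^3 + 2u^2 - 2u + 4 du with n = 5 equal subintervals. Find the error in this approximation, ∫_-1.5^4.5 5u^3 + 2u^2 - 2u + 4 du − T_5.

Exact integral: ∫_-1.5^4.5 f(u) du = 575.25.
T_5 = 610.53.
Error = 575.25 − 610.53 = -35.28.

-35.28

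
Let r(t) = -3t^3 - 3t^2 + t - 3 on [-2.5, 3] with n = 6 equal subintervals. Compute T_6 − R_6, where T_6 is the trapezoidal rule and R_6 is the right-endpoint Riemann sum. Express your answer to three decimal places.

59.870

T_6 ≈ -93.24696.
R_6 ≈ -153.11675.
T_6 − R_6 ≈ 59.870.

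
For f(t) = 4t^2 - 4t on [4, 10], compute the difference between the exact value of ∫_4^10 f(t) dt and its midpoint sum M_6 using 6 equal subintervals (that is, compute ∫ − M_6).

Exact integral: ∫_4^10 f(t) dt = 1080.
M_6 = 1078.
Error = 1080 − 1078 = 2.

2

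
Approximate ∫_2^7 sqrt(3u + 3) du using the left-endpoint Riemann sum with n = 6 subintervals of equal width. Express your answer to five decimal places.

19.32546

Δu = (7 − 2)/6 = 5/6.
Left endpoints: 2, 17/6, 11/3, 4.5, 16/3, 37/6.
f(2) ≈ 3.00000, f(17/6) ≈ 3.39116, f(11/3) ≈ 3.74166, f(4.5) ≈ 4.06202, f(16/3) ≈ 4.35890, f(37/6) ≈ 4.63681.
Sum = Δu · [f(2) + f(17/6) + f(11/3) + ...].
Sum ≈ 19.32546.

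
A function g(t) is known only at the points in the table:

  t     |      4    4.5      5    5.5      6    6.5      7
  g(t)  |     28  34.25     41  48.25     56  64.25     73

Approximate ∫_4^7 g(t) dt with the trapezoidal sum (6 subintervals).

Δt = 0.5.
T_6 = (0.5/2)·[28 + 2·34.25 + 2·41 + 2·48.25 + 2·56 + 2·64.25 + 73] = 147.125.

147.125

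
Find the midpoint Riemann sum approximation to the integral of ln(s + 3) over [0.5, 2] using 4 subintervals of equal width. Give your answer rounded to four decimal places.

Δs = (2 − 0.5)/4 = 0.375.
Midpoints: 0.6875, 1.0625, 1.4375, 1.8125.
f(0.6875) ≈ 1.3049, f(1.0625) ≈ 1.4018, f(1.4375) ≈ 1.4901, f(1.8125) ≈ 1.5712.
Sum = Δs · [f(0.6875) + f(1.0625) + f(1.4375) + f(1.8125)].
Sum ≈ 2.1630.

2.1630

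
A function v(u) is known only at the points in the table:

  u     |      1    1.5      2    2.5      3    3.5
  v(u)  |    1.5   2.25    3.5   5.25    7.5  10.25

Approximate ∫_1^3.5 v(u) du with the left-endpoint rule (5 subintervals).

10

Δu = 0.5.
Sum = 0.5·[1.5 + 2.25 + 3.5 + 5.25 + 7.5] = 10.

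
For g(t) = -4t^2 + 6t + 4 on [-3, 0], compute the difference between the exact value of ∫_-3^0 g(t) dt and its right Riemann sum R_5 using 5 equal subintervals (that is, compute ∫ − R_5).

Exact integral: ∫_-3^0 g(t) dt = -51.
R_5 = -35.52.
Error = -51 − (-35.52) = -15.48.

-15.48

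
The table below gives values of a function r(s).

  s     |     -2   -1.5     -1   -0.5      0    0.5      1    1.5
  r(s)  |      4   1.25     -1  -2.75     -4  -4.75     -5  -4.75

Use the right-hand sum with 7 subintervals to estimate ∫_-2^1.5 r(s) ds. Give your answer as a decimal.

Δs = 0.5.
Sum = 0.5·[1.25 + (-1) + (-2.75) + (-4) + (-4.75) + (-5) + (-4.75)] = -10.5.

-10.5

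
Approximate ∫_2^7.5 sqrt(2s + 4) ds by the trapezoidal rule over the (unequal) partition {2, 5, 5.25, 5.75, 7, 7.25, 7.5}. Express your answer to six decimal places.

Subinterval widths: 3, 0.25, 0.5, 1.25, 0.25, 0.25.
f(2) ≈ 2.828427, f(5) ≈ 3.741657, f(5.25) ≈ 3.807887, f(5.75) ≈ 3.937004, f(7) ≈ 4.242641, f(7.25) ≈ 4.301163, f(7.5) ≈ 4.358899.
On each subinterval the trapezoid contributes (Δs_i/2)·[f(s_{i-1}) + f(s_i)].
Sum ≈ 19.997803.

19.997803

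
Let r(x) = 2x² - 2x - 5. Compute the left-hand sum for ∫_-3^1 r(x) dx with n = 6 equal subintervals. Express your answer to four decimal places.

Δx = (1 − (-3))/6 = 2/3.
Left endpoints: -3, -7/3, -5/3, -1, -1/3, 1/3.
r(-3) = 19, r(-7/3) = 95/9, r(-5/3) = 35/9, r(-1) = -1, r(-1/3) = -37/9, r(1/3) = -49/9.
Sum = Δx · [r(-3) + r(-7/3) + r(-5/3) + ...].
Sum ≈ 15.2593.

15.2593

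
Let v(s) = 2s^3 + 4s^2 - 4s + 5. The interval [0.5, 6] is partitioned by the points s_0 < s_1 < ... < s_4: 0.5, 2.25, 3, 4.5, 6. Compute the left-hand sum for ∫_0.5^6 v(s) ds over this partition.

Subinterval widths: 1.75, 0.75, 1.5, 1.5.
Left endpoints: 0.5, 2.25, 3, 4.5.
v(0.5) = 4.25, v(2.25) = 39.03125, v(3) = 83, v(4.5) = 250.25.
Sum = Σ Δs_i · v(s_i).
Sum = 536.5859375.

536.5859375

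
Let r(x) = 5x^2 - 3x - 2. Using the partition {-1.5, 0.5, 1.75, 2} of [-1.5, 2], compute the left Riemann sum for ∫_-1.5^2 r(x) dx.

26.703125

Subinterval widths: 2, 1.25, 0.25.
Left endpoints: -1.5, 0.5, 1.75.
r(-1.5) = 13.75, r(0.5) = -2.25, r(1.75) = 8.0625.
Sum = Σ Δx_i · r(x_i).
Sum = 26.703125.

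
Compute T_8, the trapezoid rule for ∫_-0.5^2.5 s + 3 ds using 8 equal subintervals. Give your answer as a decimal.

12

Δs = (2.5 − (-0.5))/8 = 0.375.
f(-0.5) = 2.5, f(-0.125) = 2.875, f(0.25) = 3.25, f(0.625) = 3.625, f(1) = 4, f(1.375) = 4.375, f(1.75) = 4.75, f(2.125) = 5.125, f(2.5) = 5.5.
T_8 = (Δs/2)·[f(s_0) + 2f(s_1) + ... + 2f(s_{7}) + f(s_8)].
Sum = 12.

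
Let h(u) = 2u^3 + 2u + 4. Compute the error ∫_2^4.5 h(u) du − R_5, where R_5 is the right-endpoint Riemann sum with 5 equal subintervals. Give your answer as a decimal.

-44.84375

Exact integral: ∫_2^4.5 h(u) du = 223.28125.
R_5 = 268.125.
Error = 223.28125 − 268.125 = -44.84375.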